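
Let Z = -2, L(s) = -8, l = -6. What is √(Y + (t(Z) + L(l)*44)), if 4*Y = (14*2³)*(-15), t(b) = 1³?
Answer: I*√771 ≈ 27.767*I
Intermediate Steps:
t(b) = 1
Y = -420 (Y = ((14*2³)*(-15))/4 = ((14*8)*(-15))/4 = (112*(-15))/4 = (¼)*(-1680) = -420)
√(Y + (t(Z) + L(l)*44)) = √(-420 + (1 - 8*44)) = √(-420 + (1 - 352)) = √(-420 - 351) = √(-771) = I*√771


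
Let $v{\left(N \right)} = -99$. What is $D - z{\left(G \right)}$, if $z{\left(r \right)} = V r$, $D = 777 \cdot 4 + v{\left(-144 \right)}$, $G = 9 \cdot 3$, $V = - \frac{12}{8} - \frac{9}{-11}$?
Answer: $\frac{66603}{22} \approx 3027.4$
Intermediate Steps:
$V = - \frac{15}{22}$ ($V = \left(-12\right) \frac{1}{8} - - \frac{9}{11} = - \frac{3}{2} + \frac{9}{11} = - \frac{15}{22} \approx -0.68182$)
$G = 27$
$D = 3009$ ($D = 777 \cdot 4 - 99 = 3108 - 99 = 3009$)
$z{\left(r \right)} = - \frac{15 r}{22}$
$D - z{\left(G \right)} = 3009 - \left(- \frac{15}{22}\right) 27 = 3009 - - \frac{405}{22} = 3009 + \frac{405}{22} = \frac{66603}{22}$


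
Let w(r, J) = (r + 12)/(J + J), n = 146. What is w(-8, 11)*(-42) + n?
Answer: 1522/11 ≈ 138.36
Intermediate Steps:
w(r, J) = (12 + r)/(2*J) (w(r, J) = (12 + r)/((2*J)) = (12 + r)*(1/(2*J)) = (12 + r)/(2*J))
w(-8, 11)*(-42) + n = ((1/2)*(12 - 8)/11)*(-42) + 146 = ((1/2)*(1/11)*4)*(-42) + 146 = (2/11)*(-42) + 146 = -84/11 + 146 = 1522/11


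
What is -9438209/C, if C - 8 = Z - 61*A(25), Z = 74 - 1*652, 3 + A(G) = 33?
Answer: 9438209/2400 ≈ 3932.6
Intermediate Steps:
A(G) = 30 (A(G) = -3 + 33 = 30)
Z = -578 (Z = 74 - 652 = -578)
C = -2400 (C = 8 + (-578 - 61*30) = 8 + (-578 - 1830) = 8 - 2408 = -2400)
-9438209/C = -9438209/(-2400) = -9438209*(-1/2400) = 9438209/2400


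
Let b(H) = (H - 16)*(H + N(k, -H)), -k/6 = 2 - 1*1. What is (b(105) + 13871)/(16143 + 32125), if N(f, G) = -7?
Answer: 22593/48268 ≈ 0.46807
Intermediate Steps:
k = -6 (k = -6*(2 - 1*1) = -6*(2 - 1) = -6*1 = -6)
b(H) = (-16 + H)*(-7 + H) (b(H) = (H - 16)*(H - 7) = (-16 + H)*(-7 + H))
(b(105) + 13871)/(16143 + 32125) = ((112 + 105² - 23*105) + 13871)/(16143 + 32125) = ((112 + 11025 - 2415) + 13871)/48268 = (8722 + 13871)*(1/48268) = 22593*(1/48268) = 22593/48268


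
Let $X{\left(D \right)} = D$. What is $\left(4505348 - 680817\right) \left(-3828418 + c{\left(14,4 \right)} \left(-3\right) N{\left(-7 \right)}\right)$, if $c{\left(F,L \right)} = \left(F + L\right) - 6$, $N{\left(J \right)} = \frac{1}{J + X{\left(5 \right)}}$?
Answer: $-14641834480400$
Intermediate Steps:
$N{\left(J \right)} = \frac{1}{5 + J}$ ($N{\left(J \right)} = \frac{1}{J + 5} = \frac{1}{5 + J}$)
$c{\left(F,L \right)} = -6 + F + L$
$\left(4505348 - 680817\right) \left(-3828418 + c{\left(14,4 \right)} \left(-3\right) N{\left(-7 \right)}\right) = \left(4505348 - 680817\right) \left(-3828418 + \frac{\left(-6 + 14 + 4\right) \left(-3\right)}{5 - 7}\right) = 3824531 \left(-3828418 + \frac{12 \left(-3\right)}{-2}\right) = 3824531 \left(-3828418 - -18\right) = 3824531 \left(-3828418 + 18\right) = 3824531 \left(-3828400\right) = -14641834480400$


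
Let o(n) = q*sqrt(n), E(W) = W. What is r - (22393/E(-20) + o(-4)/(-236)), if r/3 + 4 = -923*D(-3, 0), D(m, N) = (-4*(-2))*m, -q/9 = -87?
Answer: 1351273/20 + 783*I/118 ≈ 67564.0 + 6.6356*I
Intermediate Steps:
q = 783 (q = -9*(-87) = 783)
D(m, N) = 8*m
o(n) = 783*sqrt(n)
r = 66444 (r = -12 + 3*(-7384*(-3)) = -12 + 3*(-923*(-24)) = -12 + 3*22152 = -12 + 66456 = 66444)
r - (22393/E(-20) + o(-4)/(-236)) = 66444 - (22393/(-20) + (783*sqrt(-4))/(-236)) = 66444 - (22393*(-1/20) + (783*(2*I))*(-1/236)) = 66444 - (-22393/20 + (1566*I)*(-1/236)) = 66444 - (-22393/20 - 783*I/118) = 66444 + (22393/20 + 783*I/118) = 1351273/20 + 783*I/118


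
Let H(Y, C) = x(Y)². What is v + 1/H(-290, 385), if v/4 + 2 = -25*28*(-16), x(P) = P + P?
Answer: 15068028801/336400 ≈ 44792.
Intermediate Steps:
x(P) = 2*P
H(Y, C) = 4*Y² (H(Y, C) = (2*Y)² = 4*Y²)
v = 44792 (v = -8 + 4*(-25*28*(-16)) = -8 + 4*(-700*(-16)) = -8 + 4*11200 = -8 + 44800 = 44792)
v + 1/H(-290, 385) = 44792 + 1/(4*(-290)²) = 44792 + 1/(4*84100) = 44792 + 1/336400 = 15068028801/336400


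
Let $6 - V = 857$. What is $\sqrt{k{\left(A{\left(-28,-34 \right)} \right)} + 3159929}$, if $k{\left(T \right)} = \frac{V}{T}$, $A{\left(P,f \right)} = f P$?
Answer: $\frac{3 \sqrt{79551541174}}{476} \approx 1777.6$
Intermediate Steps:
$V = -851$ ($V = 6 - 857 = -851$)
$A{\left(P,f \right)} = P f$
$k{\left(T \right)} = - \frac{851}{T}$
$\sqrt{k{\left(A{\left(-28,-34 \right)} \right)} + 3159929} = \sqrt{- \frac{851}{\left(-28\right) \left(-34\right)} + 3159929} = \sqrt{- \frac{851}{952} + 3159929} = \sqrt{\frac{3008251557}{952}} = \frac{3 \sqrt{79551541174}}{476}$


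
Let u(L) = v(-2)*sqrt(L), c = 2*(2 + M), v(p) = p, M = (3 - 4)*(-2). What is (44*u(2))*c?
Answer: -704*sqrt(2) ≈ -995.61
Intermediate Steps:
M = 2 (M = -1*(-2) = 2)
c = 8 (c = 2*(2 + 2) = 2*4 = 8)
u(L) = -2*sqrt(L)
(44*u(2))*c = (44*(-2*sqrt(2)))*8 = -88*sqrt(2)*8 = -704*sqrt(2)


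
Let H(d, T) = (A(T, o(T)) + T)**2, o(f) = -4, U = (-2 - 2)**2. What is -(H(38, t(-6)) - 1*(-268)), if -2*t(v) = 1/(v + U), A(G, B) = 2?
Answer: -108721/400 ≈ -271.80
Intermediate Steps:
U = 16 (U = (-4)**2 = 16)
t(v) = -1/(2*(16 + v)) (t(v) = -1/(2*(v + 16)) = -1/(2*(16 + v)))
H(d, T) = (2 + T)**2
-(H(38, t(-6)) - 1*(-268)) = -((2 - 1/(32 + 2*(-6)))**2 - 1*(-268)) = -((2 - 1/(32 - 12))**2 + 268) = -((2 - 1/20)**2 + 268) = -((39/20)**2 + 268) = -(1521/400 + 268) = -1*108721/400 = -108721/400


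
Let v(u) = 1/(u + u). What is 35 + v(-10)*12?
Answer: 172/5 ≈ 34.400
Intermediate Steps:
v(u) = 1/(2*u)
35 + v(-10)*12 = 35 + ((½)/(-10))*12 = 35 + ((½)*(-⅒))*12 = 35 - 1/20*12 = 35 - ⅗ = 172/5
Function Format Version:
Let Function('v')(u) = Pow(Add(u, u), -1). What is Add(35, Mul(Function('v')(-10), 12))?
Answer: Rational(172, 5) ≈ 34.400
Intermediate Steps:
Function('v')(u) = Mul(Rational(1, 2), Pow(u, -1)) (Function('v')(u) = Pow(Mul(2, u), -1) = Mul(Rational(1, 2), Pow(u, -1)))
Add(35, Mul(Function('v')(-10), 12)) = Add(35, Mul(Mul(Rational(1, 2), Pow(-10, -1)), 12)) = Add(35, Mul(Mul(Rational(1, 2), Rational(-1, 10)), 12)) = Add(35, Mul(Rational(-1, 20), 12)) = Add(35, Rational(-3, 5)) = Rational(172, 5)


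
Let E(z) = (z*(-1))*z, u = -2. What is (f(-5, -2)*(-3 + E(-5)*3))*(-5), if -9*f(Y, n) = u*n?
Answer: -520/3 ≈ -173.33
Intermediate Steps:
E(z) = -z**2 (E(z) = (-z)*z = -z**2)
f(Y, n) = 2*n/9 (f(Y, n) = -(-2)*n/9 = 2*n/9)
(f(-5, -2)*(-3 + E(-5)*3))*(-5) = (((2/9)*(-2))*(-3 - 1*(-5)**2*3))*(-5) = -4*(-3 - 1*25*3)/9*(-5) = -4*(-3 - 25*3)/9*(-5) = -4*(-3 - 75)/9*(-5) = -4/9*(-78)*(-5) = (104/3)*(-5) = -520/3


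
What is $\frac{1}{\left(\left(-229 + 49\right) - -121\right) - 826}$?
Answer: $- \frac{1}{885} \approx -0.0011299$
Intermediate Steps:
$\frac{1}{\left(\left(-229 + 49\right) - -121\right) - 826} = \frac{1}{\left(-180 + 121\right) - 826} = \frac{1}{-59 - 826} = \frac{1}{-885} = - \frac{1}{885}$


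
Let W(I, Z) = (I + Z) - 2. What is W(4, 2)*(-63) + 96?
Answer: -156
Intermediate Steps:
W(I, Z) = -2 + I + Z
W(4, 2)*(-63) + 96 = (-2 + 4 + 2)*(-63) + 96 = 4*(-63) + 96 = -252 + 96 = -156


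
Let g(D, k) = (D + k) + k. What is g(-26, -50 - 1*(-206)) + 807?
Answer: 1093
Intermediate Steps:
g(D, k) = D + 2*k
g(-26, -50 - 1*(-206)) + 807 = (-26 + 2*(-50 - 1*(-206))) + 807 = (-26 + 2*(-50 + 206)) + 807 = (-26 + 2*156) + 807 = (-26 + 312) + 807 = 286 + 807 = 1093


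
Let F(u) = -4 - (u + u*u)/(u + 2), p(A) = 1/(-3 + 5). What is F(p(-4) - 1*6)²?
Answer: 1849/196 ≈ 9.4337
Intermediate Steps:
p(A) = ½ (p(A) = 1/2 = ½)
F(u) = -4 - (u + u²)/(2 + u)
F(p(-4) - 1*6)² = ((-8 - (½ - 1*6)² - 5*(½ - 1*6))/(2 + (½ - 1*6)))² = ((-8 - (½ - 6)² - 5*(½ - 6))/(2 + (½ - 6)))² = ((-8 - (-11/2)² - 5*(-11/2))/(2 - 11/2))² = ((-8 - 1*121/4 + 55/2)/(-7/2))² = (-2*(-8 - 121/4 + 55/2)/7)² = (-2/7*(-43/4))² = (43/14)² = 1849/196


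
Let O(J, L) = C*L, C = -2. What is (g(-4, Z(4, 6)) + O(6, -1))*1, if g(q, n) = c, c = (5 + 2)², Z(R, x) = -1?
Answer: 51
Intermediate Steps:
c = 49 (c = 7² = 49)
g(q, n) = 49
O(J, L) = -2*L
(g(-4, Z(4, 6)) + O(6, -1))*1 = (49 - 2*(-1))*1 = (49 + 2)*1 = 51*1 = 51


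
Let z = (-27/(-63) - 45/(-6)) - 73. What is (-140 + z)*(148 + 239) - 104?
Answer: -1112533/14 ≈ -79467.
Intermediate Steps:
z = -911/14 (z = (-27*(-1/63) - 45*(-1/6)) - 73 = (3/7 + 15/2) - 73 = 111/14 - 73 = -911/14 ≈ -65.071)
(-140 + z)*(148 + 239) - 104 = (-140 - 911/14)*(148 + 239) - 104 = -2871/14*387 - 104 = -1111077/14 - 104 = -1112533/14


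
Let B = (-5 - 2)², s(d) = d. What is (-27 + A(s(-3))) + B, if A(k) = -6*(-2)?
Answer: 34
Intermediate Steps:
B = 49 (B = (-7)² = 49)
A(k) = 12
(-27 + A(s(-3))) + B = (-27 + 12) + 49 = -15 + 49 = 34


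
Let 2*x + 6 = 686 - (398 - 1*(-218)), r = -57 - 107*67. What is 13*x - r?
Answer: 7642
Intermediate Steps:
r = -7226 (r = -57 - 7169 = -7226)
x = 32 (x = -3 + (686 - (398 - 1*(-218)))/2 = -3 + (686 - (398 + 218))/2 = -3 + (686 - 1*616)/2 = -3 + (686 - 616)/2 = -3 + (½)*70 = -3 + 35 = 32)
13*x - r = 13*32 - 1*(-7226) = 416 + 7226 = 7642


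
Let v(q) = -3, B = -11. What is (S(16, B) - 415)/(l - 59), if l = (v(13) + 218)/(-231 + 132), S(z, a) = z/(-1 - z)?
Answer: 700029/102952 ≈ 6.7996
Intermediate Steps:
l = -215/99 (l = (-3 + 218)/(-231 + 132) = 215/(-99) = 215*(-1/99) = -215/99 ≈ -2.1717)
(S(16, B) - 415)/(l - 59) = (-1*16/(1 + 16) - 415)/(-215/99 - 59) = (-1*16/17 - 415)/(-6056/99) = (-1*16*1/17 - 415)*(-99/6056) = (-16/17 - 415)*(-99/6056) = -7071/17*(-99/6056) = 700029/102952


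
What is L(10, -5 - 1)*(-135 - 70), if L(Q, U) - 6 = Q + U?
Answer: -2050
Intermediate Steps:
L(Q, U) = 6 + Q + U (L(Q, U) = 6 + (Q + U) = 6 + Q + U)
L(10, -5 - 1)*(-135 - 70) = (6 + 10 + (-5 - 1))*(-135 - 70) = (6 + 10 - 6)*(-205) = 10*(-205) = -2050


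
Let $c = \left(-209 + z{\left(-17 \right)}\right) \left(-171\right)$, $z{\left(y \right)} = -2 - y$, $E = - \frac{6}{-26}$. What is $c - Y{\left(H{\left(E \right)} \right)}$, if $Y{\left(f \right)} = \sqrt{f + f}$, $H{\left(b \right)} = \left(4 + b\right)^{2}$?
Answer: $33174 - \frac{55 \sqrt{2}}{13} \approx 33168.0$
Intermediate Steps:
$E = \frac{3}{13}$ ($E = \left(-6\right) \left(- \frac{1}{26}\right) = \frac{3}{13} \approx 0.23077$)
$Y{\left(f \right)} = \sqrt{2} \sqrt{f}$ ($Y{\left(f \right)} = \sqrt{2 f} = \sqrt{2} \sqrt{f}$)
$c = 33174$ ($c = \left(-209 - -15\right) \left(-171\right) = \left(-209 + \left(-2 + 17\right)\right) \left(-171\right) = \left(-209 + 15\right) \left(-171\right) = \left(-194\right) \left(-171\right) = 33174$)
$c - Y{\left(H{\left(E \right)} \right)} = 33174 - \sqrt{2} \sqrt{\left(4 + \frac{3}{13}\right)^{2}} = 33174 - \sqrt{2} \sqrt{\left(\frac{55}{13}\right)^{2}} = 33174 - \sqrt{2} \sqrt{\frac{3025}{169}} = 33174 - \sqrt{2} \cdot \frac{55}{13} = 33174 - \frac{55 \sqrt{2}}{13}$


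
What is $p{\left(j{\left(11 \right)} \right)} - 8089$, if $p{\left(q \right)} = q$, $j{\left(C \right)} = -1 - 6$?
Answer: $-8096$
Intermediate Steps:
$j{\left(C \right)} = -7$ ($j{\left(C \right)} = -1 - 6 = -7$)
$p{\left(j{\left(11 \right)} \right)} - 8089 = -7 - 8089 = -8096$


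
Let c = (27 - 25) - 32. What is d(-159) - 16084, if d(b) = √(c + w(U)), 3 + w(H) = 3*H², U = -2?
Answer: -16084 + I*√21 ≈ -16084.0 + 4.5826*I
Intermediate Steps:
w(H) = -3 + 3*H²
c = -30 (c = 2 - 32 = -30)
d(b) = I*√21 (d(b) = √(-30 + (-3 + 3*(-2)²)) = √(-30 + (-3 + 3*4)) = √(-30 + (-3 + 12)) = √(-30 + 9) = √(-21) = I*√21)
d(-159) - 16084 = I*√21 - 16084 = -16084 + I*√21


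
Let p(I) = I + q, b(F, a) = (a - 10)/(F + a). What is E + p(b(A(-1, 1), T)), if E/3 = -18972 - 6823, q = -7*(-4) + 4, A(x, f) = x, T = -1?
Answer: -154695/2 ≈ -77348.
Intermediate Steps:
q = 32 (q = 28 + 4 = 32)
b(F, a) = (-10 + a)/(F + a)
E = -77385 (E = 3*(-18972 - 6823) = 3*(-25795) = -77385)
p(I) = 32 + I (p(I) = I + 32 = 32 + I)
E + p(b(A(-1, 1), T)) = -77385 + (32 + (-10 - 1)/(-1 - 1)) = -77385 + (32 - 11/(-2)) = -77385 + (32 - ½*(-11)) = -77385 + (32 + 11/2) = -77385 + 75/2 = -154695/2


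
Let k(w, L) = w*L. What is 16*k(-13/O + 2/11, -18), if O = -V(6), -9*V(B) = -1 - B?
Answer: -374688/77 ≈ -4866.1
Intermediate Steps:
V(B) = ⅑ + B/9 (V(B) = -(-1 - B)/9 = ⅑ + B/9)
O = -7/9 (O = -(⅑ + (⅑)*6) = -(⅑ + ⅔) = -1*7/9 = -7/9 ≈ -0.77778)
k(w, L) = L*w
16*k(-13/O + 2/11, -18) = 16*(-18*(-13/(-7/9) + 2/11)) = 16*(-18*(-13*(-9/7) + 2*(1/11))) = 16*(-18*(117/7 + 2/11)) = 16*(-18*1301/77) = 16*(-23418/77) = -374688/77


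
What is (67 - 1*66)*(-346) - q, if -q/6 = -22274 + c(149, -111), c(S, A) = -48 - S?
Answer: -135172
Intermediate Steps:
q = 134826 (q = -6*(-22274 + (-48 - 1*149)) = -6*(-22274 + (-48 - 149)) = -6*(-22274 - 197) = -6*(-22471) = 134826)
(67 - 1*66)*(-346) - q = (67 - 1*66)*(-346) - 1*134826 = (67 - 66)*(-346) - 134826 = 1*(-346) - 134826 = -346 - 134826 = -135172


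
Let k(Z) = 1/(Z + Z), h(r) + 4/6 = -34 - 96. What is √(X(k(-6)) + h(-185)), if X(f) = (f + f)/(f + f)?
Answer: I*√1167/3 ≈ 11.387*I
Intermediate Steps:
h(r) = -392/3 (h(r) = -⅔ + (-34 - 96) = -⅔ - 130 = -392/3)
k(Z) = 1/(2*Z)
X(f) = 1 (X(f) = (2*f)/((2*f)) = (2*f)*(1/(2*f)) = 1)
√(X(k(-6)) + h(-185)) = √(1 - 392/3) = √(-389/3) = I*√1167/3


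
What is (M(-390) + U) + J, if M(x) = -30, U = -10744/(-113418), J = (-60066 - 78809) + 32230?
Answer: -6049427203/56709 ≈ -1.0667e+5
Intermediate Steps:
J = -106645 (J = -138875 + 32230 = -106645)
U = 5372/56709 (U = -10744*(-1/113418) = 5372/56709 ≈ 0.094729)
(M(-390) + U) + J = (-30 + 5372/56709) - 106645 = -1695898/56709 - 106645 = -6049427203/56709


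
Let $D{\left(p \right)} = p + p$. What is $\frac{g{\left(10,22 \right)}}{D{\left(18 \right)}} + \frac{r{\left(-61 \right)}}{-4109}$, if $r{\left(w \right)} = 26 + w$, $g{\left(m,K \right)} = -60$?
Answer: $- \frac{2920}{1761} \approx -1.6581$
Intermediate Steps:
$D{\left(p \right)} = 2 p$
$\frac{g{\left(10,22 \right)}}{D{\left(18 \right)}} + \frac{r{\left(-61 \right)}}{-4109} = - \frac{60}{2 \cdot 18} + \frac{26 - 61}{-4109} = - \frac{60}{36} - - \frac{5}{587} = \left(-60\right) \frac{1}{36} + \frac{5}{587} = - \frac{5}{3} + \frac{5}{587} = - \frac{2920}{1761}$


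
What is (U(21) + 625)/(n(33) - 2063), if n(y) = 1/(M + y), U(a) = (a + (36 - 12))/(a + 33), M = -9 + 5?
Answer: -108895/358956 ≈ -0.30337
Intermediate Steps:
M = -4
U(a) = (24 + a)/(33 + a) (U(a) = (a + 24)/(33 + a) = (24 + a)/(33 + a))
n(y) = 1/(-4 + y)
(U(21) + 625)/(n(33) - 2063) = ((24 + 21)/(33 + 21) + 625)/(1/(-4 + 33) - 2063) = (45/54 + 625)/(1/29 - 2063) = ((1/54)*45 + 625)/(1/29 - 2063) = (5/6 + 625)/(-59826/29) = (3755/6)*(-29/59826) = -108895/358956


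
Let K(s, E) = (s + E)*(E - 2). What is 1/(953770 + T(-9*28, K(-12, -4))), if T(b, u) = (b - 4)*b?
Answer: 1/1018282 ≈ 9.8205e-7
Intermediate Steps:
K(s, E) = (-2 + E)*(E + s) (K(s, E) = (E + s)*(-2 + E) = (-2 + E)*(E + s))
T(b, u) = b*(-4 + b) (T(b, u) = (-4 + b)*b = b*(-4 + b))
1/(953770 + T(-9*28, K(-12, -4))) = 1/(953770 + (-9*28)*(-4 - 9*28)) = 1/(953770 - 252*(-4 - 252)) = 1/(953770 - 252*(-256)) = 1/(953770 + 64512) = 1/1018282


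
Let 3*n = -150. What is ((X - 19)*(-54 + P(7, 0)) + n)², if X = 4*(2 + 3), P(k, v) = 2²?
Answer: 10000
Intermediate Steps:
n = -50 (n = (⅓)*(-150) = -50)
P(k, v) = 4
X = 20 (X = 4*5 = 20)
((X - 19)*(-54 + P(7, 0)) + n)² = ((20 - 19)*(-54 + 4) - 50)² = (1*(-50) - 50)² = (-50 - 50)² = (-100)² = 10000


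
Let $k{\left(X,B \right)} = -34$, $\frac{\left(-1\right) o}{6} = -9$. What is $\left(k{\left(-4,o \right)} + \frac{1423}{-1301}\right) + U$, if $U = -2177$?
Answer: $- \frac{2877934}{1301} \approx -2212.1$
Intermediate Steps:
$o = 54$ ($o = \left(-6\right) \left(-9\right) = 54$)
$\left(k{\left(-4,o \right)} + \frac{1423}{-1301}\right) + U = \left(-34 + \frac{1423}{-1301}\right) - 2177 = \left(-34 + 1423 \left(- \frac{1}{1301}\right)\right) - 2177 = \left(-34 - \frac{1423}{1301}\right) - 2177 = - \frac{45657}{1301} - 2177 = - \frac{2877934}{1301}$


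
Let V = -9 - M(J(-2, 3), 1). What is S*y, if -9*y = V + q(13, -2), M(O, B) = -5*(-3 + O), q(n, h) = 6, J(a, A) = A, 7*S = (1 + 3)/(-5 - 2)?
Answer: -4/147 ≈ -0.027211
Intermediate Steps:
S = -4/49 (S = ((1 + 3)/(-5 - 2))/7 = (4/(-7))/7 = (4*(-1/7))/7 = (1/7)*(-4/7) = -4/49 ≈ -0.081633)
M(O, B) = 15 - 5*O
V = -9 (V = -9 - (15 - 5*3) = -9 - (15 - 15) = -9 - 1*0 = -9 + 0 = -9)
y = 1/3 (y = -(-9 + 6)/9 = -1/9*(-3) = 1/3 ≈ 0.33333)
S*y = -4/49*1/3 = -4/147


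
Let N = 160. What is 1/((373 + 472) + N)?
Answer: 1/1005 ≈ 0.00099503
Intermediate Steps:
1/((373 + 472) + N) = 1/((373 + 472) + 160) = 1/(845 + 160) = 1/1005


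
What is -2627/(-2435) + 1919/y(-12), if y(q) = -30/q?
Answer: 1871733/2435 ≈ 768.68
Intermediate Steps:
-2627/(-2435) + 1919/y(-12) = -2627/(-2435) + 1919/((-30/(-12))) = -2627*(-1/2435) + 1919/((-30*(-1/12))) = 2627/2435 + 1919/(5/2) = 2627/2435 + 1919*(2/5) = 2627/2435 + 3838/5 = 1871733/2435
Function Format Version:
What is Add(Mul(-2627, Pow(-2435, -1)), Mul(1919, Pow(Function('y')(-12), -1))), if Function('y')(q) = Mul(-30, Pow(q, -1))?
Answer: Rational(1871733, 2435) ≈ 768.68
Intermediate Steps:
Add(Mul(-2627, Pow(-2435, -1)), Mul(1919, Pow(Function('y')(-12), -1))) = Add(Mul(-2627, Pow(-2435, -1)), Mul(1919, Pow(Mul(-30, Pow(-12, -1)), -1))) = Add(Mul(-2627, Rational(-1, 2435)), Mul(1919, Pow(Mul(-30, Rational(-1, 12)), -1))) = Add(Rational(2627, 2435), Mul(1919, Pow(Rational(5, 2), -1))) = Add(Rational(2627, 2435), Mul(1919, Rational(2, 5))) = Add(Rational(2627, 2435), Rational(3838, 5)) = Rational(1871733, 2435)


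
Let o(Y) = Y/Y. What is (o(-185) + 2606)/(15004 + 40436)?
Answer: 79/1680 ≈ 0.047024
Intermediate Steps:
o(Y) = 1
(o(-185) + 2606)/(15004 + 40436) = (1 + 2606)/(15004 + 40436) = 2607/55440 = 2607*(1/55440) = 79/1680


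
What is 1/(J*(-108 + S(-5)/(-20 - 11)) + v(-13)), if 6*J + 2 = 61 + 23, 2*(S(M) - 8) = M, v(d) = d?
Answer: -186/277405 ≈ -0.00067050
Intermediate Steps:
S(M) = 8 + M/2
J = 41/3 (J = -⅓ + (61 + 23)/6 = -⅓ + (⅙)*84 = -⅓ + 14 = 41/3 ≈ 13.667)
1/(J*(-108 + S(-5)/(-20 - 11)) + v(-13)) = 1/(41*(-108 + (8 + (½)*(-5))/(-20 - 11))/3 - 13) = 1/(41*(-108 + (8 - 5/2)/(-31))/3 - 13) = 1/(41*(-108 + (11/2)*(-1/31))/3 - 13) = 1/(41*(-108 - 11/62)/3 - 13) = 1/((41/3)*(-6707/62) - 13) = 1/(-274987/186 - 13) = 1/(-277405/186) = -186/277405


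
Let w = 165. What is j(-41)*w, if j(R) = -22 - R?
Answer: 3135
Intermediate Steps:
j(-41)*w = (-22 - 1*(-41))*165 = (-22 + 41)*165 = 19*165 = 3135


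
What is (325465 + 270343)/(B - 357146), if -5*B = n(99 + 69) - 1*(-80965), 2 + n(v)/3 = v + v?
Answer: -2979040/1867697 ≈ -1.5950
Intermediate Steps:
n(v) = -6 + 6*v (n(v) = -6 + 3*(v + v) = -6 + 3*(2*v) = -6 + 6*v)
B = -81967/5 (B = -((-6 + 6*(99 + 69)) - 1*(-80965))/5 = -((-6 + 6*168) + 80965)/5 = -((-6 + 1008) + 80965)/5 = -(1002 + 80965)/5 = -⅕*81967 = -81967/5 ≈ -16393.)
(325465 + 270343)/(B - 357146) = (325465 + 270343)/(-81967/5 - 357146) = 595808/(-1867697/5) = 595808*(-5/1867697) = -2979040/1867697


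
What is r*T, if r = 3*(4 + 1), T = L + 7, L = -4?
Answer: 45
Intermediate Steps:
T = 3 (T = -4 + 7 = 3)
r = 15 (r = 3*5 = 15)
r*T = 15*3 = 45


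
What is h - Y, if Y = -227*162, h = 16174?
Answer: 52948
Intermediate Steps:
Y = -36774
h - Y = 16174 - 1*(-36774) = 16174 + 36774 = 52948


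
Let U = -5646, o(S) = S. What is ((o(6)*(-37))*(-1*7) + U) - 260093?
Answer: -264185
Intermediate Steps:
((o(6)*(-37))*(-1*7) + U) - 260093 = ((6*(-37))*(-1*7) - 5646) - 260093 = (-222*(-7) - 5646) - 260093 = (1554 - 5646) - 260093 = -4092 - 260093 = -264185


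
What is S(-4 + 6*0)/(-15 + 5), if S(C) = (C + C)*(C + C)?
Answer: -32/5 ≈ -6.4000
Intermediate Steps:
S(C) = 4*C² (S(C) = (2*C)*(2*C) = 4*C²)
S(-4 + 6*0)/(-15 + 5) = (4*(-4 + 6*0)²)/(-15 + 5) = (4*(-4 + 0)²)/(-10) = -2*(-4)²/5 = -2*16/5 = -⅒*64 = -32/5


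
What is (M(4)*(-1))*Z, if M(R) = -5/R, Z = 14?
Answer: 35/2 ≈ 17.500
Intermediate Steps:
(M(4)*(-1))*Z = (-5/4*(-1))*14 = (-5*1/4*(-1))*14 = -5/4*(-1)*14 = (5/4)*14 = 35/2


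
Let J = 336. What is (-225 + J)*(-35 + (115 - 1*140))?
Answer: -6660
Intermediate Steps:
(-225 + J)*(-35 + (115 - 1*140)) = (-225 + 336)*(-35 + (115 - 1*140)) = 111*(-35 + (115 - 140)) = 111*(-35 - 25) = 111*(-60) = -6660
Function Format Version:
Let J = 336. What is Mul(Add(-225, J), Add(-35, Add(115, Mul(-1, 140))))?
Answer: -6660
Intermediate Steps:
Mul(Add(-225, J), Add(-35, Add(115, Mul(-1, 140)))) = Mul(Add(-225, 336), Add(-35, Add(115, Mul(-1, 140)))) = Mul(111, Add(-35, Add(115, -140))) = Mul(111, Add(-35, -25)) = Mul(111, -60) = -6660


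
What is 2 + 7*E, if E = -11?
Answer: -75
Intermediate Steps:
2 + 7*E = 2 + 7*(-11) = 2 - 77 = -75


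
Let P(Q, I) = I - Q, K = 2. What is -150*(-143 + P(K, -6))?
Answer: 22650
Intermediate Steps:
-150*(-143 + P(K, -6)) = -150*(-143 + (-6 - 1*2)) = -150*(-143 + (-6 - 2)) = -150*(-143 - 8) = -150*(-151) = 22650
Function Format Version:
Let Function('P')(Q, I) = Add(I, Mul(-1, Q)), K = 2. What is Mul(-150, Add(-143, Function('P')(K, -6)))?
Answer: 22650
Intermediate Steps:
Mul(-150, Add(-143, Function('P')(K, -6))) = Mul(-150, Add(-143, Add(-6, Mul(-1, 2)))) = Mul(-150, Add(-143, Add(-6, -2))) = Mul(-150, Add(-143, -8)) = Mul(-150, -151) = 22650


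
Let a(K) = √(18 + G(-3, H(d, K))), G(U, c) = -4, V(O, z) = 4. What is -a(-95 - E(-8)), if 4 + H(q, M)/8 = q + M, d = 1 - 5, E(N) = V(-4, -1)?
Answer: -√14 ≈ -3.7417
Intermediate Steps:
E(N) = 4
d = -4
H(q, M) = -32 + 8*M + 8*q (H(q, M) = -32 + 8*(q + M) = -32 + 8*(M + q) = -32 + (8*M + 8*q) = -32 + 8*M + 8*q)
a(K) = √14 (a(K) = √(18 - 4) = √14)
-a(-95 - E(-8)) = -√14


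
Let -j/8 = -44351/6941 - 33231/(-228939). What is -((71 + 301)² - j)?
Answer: -73273956571424/529688533 ≈ -1.3833e+5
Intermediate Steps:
j = 26461379248/529688533 (j = -8*(-44351/6941 - 33231/(-228939)) = -8*(-44351*1/6941 - 33231*(-1/228939)) = -8*(-44351/6941 + 11077/76313) = -8*(-3307672406/529688533) = 26461379248/529688533 ≈ 49.956)
-((71 + 301)² - j) = -((71 + 301)² - 1*26461379248/529688533) = -(372² - 26461379248/529688533) = -(138384 - 26461379248/529688533) = -1*73273956571424/529688533 = -73273956571424/529688533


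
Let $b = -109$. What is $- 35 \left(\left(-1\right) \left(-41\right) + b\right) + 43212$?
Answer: $45592$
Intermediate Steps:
$- 35 \left(\left(-1\right) \left(-41\right) + b\right) + 43212 = - 35 \left(\left(-1\right) \left(-41\right) - 109\right) + 43212 = - 35 \left(41 - 109\right) + 43212 = \left(-35\right) \left(-68\right) + 43212 = 2380 + 43212 = 45592$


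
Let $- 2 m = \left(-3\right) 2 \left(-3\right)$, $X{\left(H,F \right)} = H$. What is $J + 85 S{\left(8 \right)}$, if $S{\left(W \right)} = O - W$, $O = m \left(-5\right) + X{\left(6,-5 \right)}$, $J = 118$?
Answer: $3773$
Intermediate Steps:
$m = -9$ ($m = - \frac{\left(-3\right) 2 \left(-3\right)}{2} = - \frac{\left(-6\right) \left(-3\right)}{2} = \left(- \frac{1}{2}\right) 18 = -9$)
$O = 51$ ($O = \left(-9\right) \left(-5\right) + 6 = 45 + 6 = 51$)
$S{\left(W \right)} = 51 - W$
$J + 85 S{\left(8 \right)} = 118 + 85 \left(51 - 8\right) = 118 + 85 \cdot 43 = 118 + 3655 = 3773$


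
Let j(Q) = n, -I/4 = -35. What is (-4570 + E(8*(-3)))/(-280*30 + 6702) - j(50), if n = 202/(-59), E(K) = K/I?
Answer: 10721132/1753185 ≈ 6.1152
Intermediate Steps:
I = 140 (I = -4*(-35) = 140)
E(K) = K/140
n = -202/59 (n = 202*(-1/59) = -202/59 ≈ -3.4237)
j(Q) = -202/59
(-4570 + E(8*(-3)))/(-280*30 + 6702) - j(50) = (-4570 + (8*(-3))/140)/(-280*30 + 6702) - 1*(-202/59) = (-4570 + (1/140)*(-24))/(-8400 + 6702) + 202/59 = (-4570 - 6/35)/(-1698) + 202/59 = -159956/35*(-1/1698) + 202/59 = 79978/29715 + 202/59 = 10721132/1753185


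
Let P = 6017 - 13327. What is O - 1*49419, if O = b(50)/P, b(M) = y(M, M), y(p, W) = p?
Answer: -36125294/731 ≈ -49419.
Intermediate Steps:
b(M) = M
P = -7310
O = -5/731 (O = 50/(-7310) = 50*(-1/7310) = -5/731 ≈ -0.0068399)
O - 1*49419 = -5/731 - 1*49419 = -5/731 - 49419 = -36125294/731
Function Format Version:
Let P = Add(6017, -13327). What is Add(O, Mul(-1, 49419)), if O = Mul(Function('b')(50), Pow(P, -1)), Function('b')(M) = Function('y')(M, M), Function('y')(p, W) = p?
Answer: Rational(-36125294, 731) ≈ -49419.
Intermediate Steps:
Function('b')(M) = M
P = -7310
O = Rational(-5, 731) (O = Mul(50, Pow(-7310, -1)) = Mul(50, Rational(-1, 7310)) = Rational(-5, 731) ≈ -0.0068399)
Add(O, Mul(-1, 49419)) = Add(Rational(-5, 731), Mul(-1, 49419)) = Add(Rational(-5, 731), -49419) = Rational(-36125294, 731)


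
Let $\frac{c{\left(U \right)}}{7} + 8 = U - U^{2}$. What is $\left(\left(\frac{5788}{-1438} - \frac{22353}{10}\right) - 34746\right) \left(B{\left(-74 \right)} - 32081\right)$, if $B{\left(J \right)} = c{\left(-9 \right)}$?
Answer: $\frac{8713547665529}{7190} \approx 1.2119 \cdot 10^{9}$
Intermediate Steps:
$c{\left(U \right)} = -56 - 7 U^{2} + 7 U$ ($c{\left(U \right)} = -56 + 7 \left(U - U^{2}\right) = -56 - \left(- 7 U + 7 U^{2}\right) = -56 - 7 U^{2} + 7 U$)
$B{\left(J \right)} = -686$ ($B{\left(J \right)} = -56 - 7 \left(-9\right)^{2} + 7 \left(-9\right) = -56 - 567 - 63 = -686$)
$\left(\left(\frac{5788}{-1438} - \frac{22353}{10}\right) - 34746\right) \left(B{\left(-74 \right)} - 32081\right) = \left(\left(\frac{5788}{-1438} - \frac{22353}{10}\right) - 34746\right) \left(-686 - 32081\right) = \left(\left(5788 \left(- \frac{1}{1438}\right) - \frac{22353}{10}\right) - 34746\right) \left(-32767\right) = \left(\left(- \frac{2894}{719} - \frac{22353}{10}\right) - 34746\right) \left(-32767\right) = \left(- \frac{16100747}{7190} - 34746\right) \left(-32767\right) = \left(- \frac{265924487}{7190}\right) \left(-32767\right) = \frac{8713547665529}{7190}$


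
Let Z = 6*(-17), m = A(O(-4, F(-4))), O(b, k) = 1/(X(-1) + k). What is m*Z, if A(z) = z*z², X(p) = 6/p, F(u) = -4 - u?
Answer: 17/36 ≈ 0.47222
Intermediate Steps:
O(b, k) = 1/(-6 + k) (O(b, k) = 1/(6/(-1) + k) = 1/(6*(-1) + k) = 1/(-6 + k))
A(z) = z³
m = -1/216 (m = (1/(-6 + (-4 - 1*(-4))))³ = (1/(-6 + (-4 + 4)))³ = (1/(-6 + 0))³ = (1/(-6))³ = (-⅙)³ = -1/216 ≈ -0.0046296)
Z = -102
m*Z = -1/216*(-102) = 17/36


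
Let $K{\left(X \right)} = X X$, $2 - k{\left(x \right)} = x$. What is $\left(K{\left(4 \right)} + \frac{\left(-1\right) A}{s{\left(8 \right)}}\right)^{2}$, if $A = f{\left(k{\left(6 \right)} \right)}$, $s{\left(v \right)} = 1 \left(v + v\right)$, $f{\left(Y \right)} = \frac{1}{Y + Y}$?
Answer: $\frac{4198401}{16384} \approx 256.25$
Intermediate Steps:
$k{\left(x \right)} = 2 - x$
$K{\left(X \right)} = X^{2}$
$f{\left(Y \right)} = \frac{1}{2 Y}$
$s{\left(v \right)} = 2 v$ ($s{\left(v \right)} = 1 \cdot 2 v = 2 v$)
$A = - \frac{1}{8}$ ($A = \frac{1}{2 \left(2 - 6\right)} = \frac{1}{2 \left(-4\right)} = \frac{1}{2} \left(- \frac{1}{4}\right) = - \frac{1}{8} \approx -0.125$)
$\left(K{\left(4 \right)} + \frac{\left(-1\right) A}{s{\left(8 \right)}}\right)^{2} = \left(4^{2} + \frac{\left(-1\right) \left(- \frac{1}{8}\right)}{2 \cdot 8}\right)^{2} = \left(16 + \frac{1}{8 \cdot 16}\right)^{2} = \left(16 + \frac{1}{8} \cdot \frac{1}{16}\right)^{2} = \left(16 + \frac{1}{128}\right)^{2} = \left(\frac{2049}{128}\right)^{2} = \frac{4198401}{16384}$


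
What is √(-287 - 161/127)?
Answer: I*√4649470/127 ≈ 16.978*I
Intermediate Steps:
√(-287 - 161/127) = √(-36610/127) = I*√4649470/127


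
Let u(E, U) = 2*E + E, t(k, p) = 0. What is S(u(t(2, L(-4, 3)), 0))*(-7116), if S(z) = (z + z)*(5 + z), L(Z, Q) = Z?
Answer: 0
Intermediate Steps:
u(E, U) = 3*E
S(z) = 2*z*(5 + z) (S(z) = (2*z)*(5 + z) = 2*z*(5 + z))
S(u(t(2, L(-4, 3)), 0))*(-7116) = (2*(3*0)*(5 + 3*0))*(-7116) = (2*0*(5 + 0))*(-7116) = (2*0*5)*(-7116) = 0*(-7116) = 0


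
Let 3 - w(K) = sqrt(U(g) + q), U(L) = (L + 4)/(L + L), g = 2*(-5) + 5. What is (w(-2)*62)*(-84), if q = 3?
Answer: -15624 + 2604*sqrt(310)/5 ≈ -6454.4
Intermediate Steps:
g = -5 (g = -10 + 5 = -5)
U(L) = (4 + L)/(2*L) (U(L) = (4 + L)/((2*L)) = (4 + L)*(1/(2*L)) = (4 + L)/(2*L))
w(K) = 3 - sqrt(310)/10 (w(K) = 3 - sqrt((1/2)*(4 - 5)/(-5) + 3) = 3 - sqrt((1/2)*(-1/5)*(-1) + 3) = 3 - sqrt(1/10 + 3) = 3 - sqrt(31/10) = 3 - sqrt(310)/10)
(w(-2)*62)*(-84) = ((3 - sqrt(310)/10)*62)*(-84) = (186 - 31*sqrt(310)/5)*(-84) = -15624 + 2604*sqrt(310)/5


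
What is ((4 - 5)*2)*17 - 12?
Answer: -46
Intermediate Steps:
((4 - 5)*2)*17 - 12 = -1*2*17 - 12 = -2*17 - 12 = -34 - 12 = -46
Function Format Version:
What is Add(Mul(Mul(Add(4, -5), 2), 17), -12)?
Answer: -46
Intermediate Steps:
Add(Mul(Mul(Add(4, -5), 2), 17), -12) = Add(Mul(Mul(-1, 2), 17), -12) = Add(Mul(-2, 17), -12) = Add(-34, -12) = -46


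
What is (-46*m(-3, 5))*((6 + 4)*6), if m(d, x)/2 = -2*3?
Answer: 33120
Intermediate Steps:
m(d, x) = -12 (m(d, x) = 2*(-2*3) = 2*(-1*6) = 2*(-6) = -12)
(-46*m(-3, 5))*((6 + 4)*6) = (-46*(-12))*((6 + 4)*6) = 552*(10*6) = 552*60 = 33120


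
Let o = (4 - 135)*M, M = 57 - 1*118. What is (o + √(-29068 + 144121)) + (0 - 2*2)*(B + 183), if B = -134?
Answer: 7795 + √115053 ≈ 8134.2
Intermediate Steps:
M = -61 (M = 57 - 118 = -61)
o = 7991 (o = (4 - 135)*(-61) = -131*(-61) = 7991)
(o + √(-29068 + 144121)) + (0 - 2*2)*(B + 183) = (7991 + √(-29068 + 144121)) + (0 - 2*2)*(-134 + 183) = (7991 + √115053) + (0 - 4)*49 = (7991 + √115053) - 4*49 = (7991 + √115053) - 196 = 7795 + √115053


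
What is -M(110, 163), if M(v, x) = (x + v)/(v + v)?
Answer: -273/220 ≈ -1.2409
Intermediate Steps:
M(v, x) = (v + x)/(2*v) (M(v, x) = (v + x)/((2*v)) = (v + x)*(1/(2*v)) = (v + x)/(2*v))
-M(110, 163) = -(110 + 163)/(2*110) = -273/(2*110) = -1*273/220 = -273/220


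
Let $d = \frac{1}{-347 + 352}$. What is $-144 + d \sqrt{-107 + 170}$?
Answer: $-144 + \frac{3 \sqrt{7}}{5} \approx -142.41$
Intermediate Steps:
$d = \frac{1}{5} \approx 0.2$
$-144 + d \sqrt{-107 + 170} = -144 + \frac{\sqrt{-107 + 170}}{5} = -144 + \frac{\sqrt{63}}{5} = -144 + \frac{3 \sqrt{7}}{5}$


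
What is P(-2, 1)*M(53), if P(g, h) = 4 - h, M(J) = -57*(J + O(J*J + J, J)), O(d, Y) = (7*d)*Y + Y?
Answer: -181586268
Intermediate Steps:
O(d, Y) = Y + 7*Y*d (O(d, Y) = 7*Y*d + Y = Y + 7*Y*d)
M(J) = -57*J - 57*J*(1 + 7*J + 7*J²) (M(J) = -57*(J + J*(1 + 7*(J*J + J))) = -57*(J + J*(1 + 7*(J² + J))) = -57*(J + J*(1 + 7*(J + J²))) = -57*(J + J*(1 + (7*J + 7*J²))) = -57*(J + J*(1 + 7*J + 7*J²)) = -57*J - 57*J*(1 + 7*J + 7*J²))
P(-2, 1)*M(53) = (4 - 1*1)*(57*53*(-2 - 7*53*(1 + 53))) = (4 - 1)*(57*53*(-2 - 7*53*54)) = 3*(57*53*(-2 - 20034)) = 3*(57*53*(-20036)) = 3*(-60528756) = -181586268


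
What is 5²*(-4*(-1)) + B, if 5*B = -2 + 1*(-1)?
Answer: 497/5 ≈ 99.400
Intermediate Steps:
B = -⅗ (B = (-2 + 1*(-1))/5 = (-2 - 1)/5 = (⅕)*(-3) = -⅗ ≈ -0.60000)
5²*(-4*(-1)) + B = 5²*(-4*(-1)) - ⅗ = 25*4 - ⅗ = 100 - ⅗ = 497/5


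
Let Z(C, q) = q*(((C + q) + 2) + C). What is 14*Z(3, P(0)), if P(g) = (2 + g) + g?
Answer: 280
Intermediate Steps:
P(g) = 2 + 2*g
Z(C, q) = q*(2 + q + 2*C) (Z(C, q) = q*((2 + C + q) + C) = q*(2 + q + 2*C))
14*Z(3, P(0)) = 14*((2 + 2*0)*(2 + (2 + 2*0) + 2*3)) = 14*((2 + 0)*(2 + (2 + 0) + 6)) = 14*(2*(2 + 2 + 6)) = 14*(2*10) = 14*20 = 280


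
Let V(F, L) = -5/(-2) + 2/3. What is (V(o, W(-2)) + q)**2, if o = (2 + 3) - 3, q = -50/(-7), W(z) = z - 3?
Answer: 187489/1764 ≈ 106.29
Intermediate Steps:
W(z) = -3 + z
q = 50/7 (q = -50*(-1/7) = 50/7 ≈ 7.1429)
o = 2 (o = 5 - 3 = 2)
V(F, L) = 19/6 (V(F, L) = -5*(-1/2) + 2*(1/3) = 5/2 + 2/3 = 19/6)
(V(o, W(-2)) + q)**2 = (19/6 + 50/7)**2 = (433/42)**2 = 187489/1764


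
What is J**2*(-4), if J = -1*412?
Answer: -678976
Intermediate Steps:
J = -412
J**2*(-4) = (-412)**2*(-4) = 169744*(-4) = -678976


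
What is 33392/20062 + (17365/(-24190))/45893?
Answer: 3706983618801/2227186280354 ≈ 1.6644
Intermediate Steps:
33392/20062 + (17365/(-24190))/45893 = 33392*(1/20062) + (17365*(-1/24190))*(1/45893) = 16696/10031 - 3473/4838*1/45893 = 16696/10031 - 3473/222030334 = 3706983618801/2227186280354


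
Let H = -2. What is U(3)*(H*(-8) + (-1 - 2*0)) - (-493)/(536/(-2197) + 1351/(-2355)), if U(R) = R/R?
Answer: -2487293550/4230427 ≈ -587.95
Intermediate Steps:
U(R) = 1
U(3)*(H*(-8) + (-1 - 2*0)) - (-493)/(536/(-2197) + 1351/(-2355)) = 1*(-2*(-8) + (-1 - 2*0)) - (-493)/(536/(-2197) + 1351/(-2355)) = 1*(16 + (-1 + 0)) - (-493)/(536*(-1/2197) + 1351*(-1/2355)) = 1*(16 - 1) - (-493)/(-536/2197 - 1351/2355) = 1*15 - (-493)/(-4230427/5173935) = 15 - (-493)*(-5173935)/4230427 = 15 - 1*2550749955/4230427 = 15 - 2550749955/4230427 = -2487293550/4230427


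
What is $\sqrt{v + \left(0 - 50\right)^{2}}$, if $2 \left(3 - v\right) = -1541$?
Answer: $\frac{\sqrt{13094}}{2} \approx 57.214$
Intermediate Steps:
$v = \frac{1547}{2}$ ($v = 3 - - \frac{1541}{2} = 3 + \frac{1541}{2} = \frac{1547}{2} \approx 773.5$)
$\sqrt{v + \left(0 - 50\right)^{2}} = \sqrt{\frac{1547}{2} + \left(0 - 50\right)^{2}} = \sqrt{\frac{1547}{2} + \left(-50\right)^{2}} = \sqrt{\frac{1547}{2} + 2500} = \sqrt{\frac{6547}{2}} = \frac{\sqrt{13094}}{2}$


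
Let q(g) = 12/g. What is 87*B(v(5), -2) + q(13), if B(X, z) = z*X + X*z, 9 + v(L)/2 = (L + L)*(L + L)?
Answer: -823356/13 ≈ -63335.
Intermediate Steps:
v(L) = -18 + 8*L**2 (v(L) = -18 + 2*((L + L)*(L + L)) = -18 + 2*((2*L)*(2*L)) = -18 + 2*(4*L**2) = -18 + 8*L**2)
B(X, z) = 2*X*z (B(X, z) = X*z + X*z = 2*X*z)
87*B(v(5), -2) + q(13) = 87*(2*(-18 + 8*5**2)*(-2)) + 12/13 = 87*(2*(-18 + 8*25)*(-2)) + 12*(1/13) = 87*(2*(-18 + 200)*(-2)) + 12/13 = 87*(2*182*(-2)) + 12/13 = 87*(-728) + 12/13 = -63336 + 12/13 = -823356/13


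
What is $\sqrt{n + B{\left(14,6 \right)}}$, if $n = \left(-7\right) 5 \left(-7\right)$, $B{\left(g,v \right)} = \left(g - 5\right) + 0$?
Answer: $\sqrt{254} \approx 15.937$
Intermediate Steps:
$B{\left(g,v \right)} = -5 + g$ ($B{\left(g,v \right)} = \left(-5 + g\right) + 0 = -5 + g$)
$n = 245$ ($n = \left(-35\right) \left(-7\right) = 245$)
$\sqrt{n + B{\left(14,6 \right)}} = \sqrt{245 + \left(-5 + 14\right)} = \sqrt{245 + 9} = \sqrt{254}$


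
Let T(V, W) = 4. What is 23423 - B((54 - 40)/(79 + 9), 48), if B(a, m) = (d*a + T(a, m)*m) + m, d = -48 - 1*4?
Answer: 255104/11 ≈ 23191.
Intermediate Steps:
d = -52 (d = -48 - 4 = -52)
B(a, m) = -52*a + 5*m (B(a, m) = (-52*a + 4*m) + m = -52*a + 5*m)
23423 - B((54 - 40)/(79 + 9), 48) = 23423 - (-52*(54 - 40)/(79 + 9) + 5*48) = 23423 - (-728/88 + 240) = 23423 - (-52*7/44 + 240) = 23423 - (-91/11 + 240) = 23423 - 1*2549/11 = 23423 - 2549/11 = 255104/11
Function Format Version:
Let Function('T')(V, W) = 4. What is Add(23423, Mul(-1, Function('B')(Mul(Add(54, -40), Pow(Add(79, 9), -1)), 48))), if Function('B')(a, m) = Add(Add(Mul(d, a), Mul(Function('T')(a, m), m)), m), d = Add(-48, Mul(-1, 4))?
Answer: Rational(255104, 11) ≈ 23191.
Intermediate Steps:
d = -52 (d = Add(-48, -4) = -52)
Function('B')(a, m) = Add(Mul(-52, a), Mul(5, m)) (Function('B')(a, m) = Add(Add(Mul(-52, a), Mul(4, m)), m) = Add(Mul(-52, a), Mul(5, m)))
Add(23423, Mul(-1, Function('B')(Mul(Add(54, -40), Pow(Add(79, 9), -1)), 48))) = Add(23423, Mul(-1, Add(Mul(-52, Mul(Add(54, -40), Pow(Add(79, 9), -1))), Mul(5, 48)))) = Add(23423, Mul(-1, Add(Mul(-52, Mul(14, Pow(88, -1))), 240))) = Add(23423, Mul(-1, Add(Mul(-52, Mul(14, Rational(1, 88))), 240))) = Add(23423, Mul(-1, Add(Mul(-52, Rational(7, 44)), 240))) = Add(23423, Mul(-1, Add(Rational(-91, 11), 240))) = Add(23423, Mul(-1, Rational(2549, 11))) = Add(23423, Rational(-2549, 11)) = Rational(255104, 11)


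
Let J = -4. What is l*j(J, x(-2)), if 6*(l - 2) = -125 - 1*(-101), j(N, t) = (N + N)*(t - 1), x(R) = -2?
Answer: -48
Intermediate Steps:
j(N, t) = 2*N*(-1 + t) (j(N, t) = (2*N)*(-1 + t) = 2*N*(-1 + t))
l = -2 (l = 2 + (-125 - 1*(-101))/6 = 2 + (-125 + 101)/6 = 2 + (⅙)*(-24) = 2 - 4 = -2)
l*j(J, x(-2)) = -4*(-4)*(-1 - 2) = -4*(-4)*(-3) = -2*24 = -48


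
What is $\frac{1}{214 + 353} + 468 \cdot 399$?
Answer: $\frac{105877045}{567} \approx 1.8673 \cdot 10^{5}$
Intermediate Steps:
$\frac{1}{214 + 353} + 468 \cdot 399 = \frac{1}{567} + 186732 = \frac{105877045}{567}$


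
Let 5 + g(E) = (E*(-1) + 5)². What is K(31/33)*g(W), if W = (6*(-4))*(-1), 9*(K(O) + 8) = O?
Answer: -834820/297 ≈ -2810.8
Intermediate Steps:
K(O) = -8 + O/9
W = 24 (W = -24*(-1) = 24)
g(E) = -5 + (5 - E)² (g(E) = -5 + (E*(-1) + 5)² = -5 + (-E + 5)² = -5 + (5 - E)²)
K(31/33)*g(W) = (-8 + (31/33)/9)*(-5 + (-5 + 24)²) = (-8 + (31*(1/33))/9)*(-5 + 19²) = (-8 + (⅑)*(31/33))*(-5 + 361) = (-8 + 31/297)*356 = -2345/297*356 = -834820/297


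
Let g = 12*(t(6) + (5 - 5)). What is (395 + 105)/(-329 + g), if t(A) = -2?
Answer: -500/353 ≈ -1.4164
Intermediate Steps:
g = -24 (g = 12*(-2 + (5 - 5)) = 12*(-2 + 0) = 12*(-2) = -24)
(395 + 105)/(-329 + g) = (395 + 105)/(-329 - 24) = 500/(-353) = 500*(-1/353) = -500/353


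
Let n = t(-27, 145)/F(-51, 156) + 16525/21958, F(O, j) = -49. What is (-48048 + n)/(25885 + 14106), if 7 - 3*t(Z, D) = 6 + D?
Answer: -51694997507/43027996522 ≈ -1.2014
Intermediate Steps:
t(Z, D) = ⅓ - D/3 (t(Z, D) = 7/3 - (6 + D)/3 = 7/3 + (-2 - D/3) = ⅓ - D/3)
n = 1863709/1075942 (n = (⅓ - ⅓*145)/(-49) + 16525/21958 = (⅓ - 145/3)*(-1/49) + 16525*(1/21958) = -48*(-1/49) + 16525/21958 = 48/49 + 16525/21958 = 1863709/1075942 ≈ 1.7322)
(-48048 + n)/(25885 + 14106) = (-48048 + 1863709/1075942)/(25885 + 14106) = -51694997507/1075942/39991 = -51694997507/1075942*1/39991 = -51694997507/43027996522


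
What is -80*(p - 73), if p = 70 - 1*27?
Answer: 2400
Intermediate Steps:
p = 43 (p = 70 - 27 = 43)
-80*(p - 73) = -80*(43 - 73) = -80*(-30) = 2400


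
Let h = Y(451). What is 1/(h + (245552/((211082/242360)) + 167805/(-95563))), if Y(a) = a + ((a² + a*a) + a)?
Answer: 10085814583/6955581040775607 ≈ 1.4500e-6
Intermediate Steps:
Y(a) = 2*a + 2*a² (Y(a) = a + ((a² + a²) + a) = a + (2*a² + a) = a + (a + 2*a²) = 2*a + 2*a²)
h = 407704 (h = 2*451*(1 + 451) = 2*451*452 = 407704)
1/(h + (245552/((211082/242360)) + 167805/(-95563))) = 1/(407704 + (245552/((211082/242360)) + 167805/(-95563))) = 1/(407704 + (245552/((211082*(1/242360))) + 167805*(-1/95563))) = 1/(407704 + (245552/(105541/121180) - 167805/95563)) = 1/(407704 + (245552*(121180/105541) - 167805/95563)) = 1/(407704 + (29755991360/105541 - 167805/95563)) = 1/(407704 + 2843554092028175/10085814583) = 1/(6955581040775607/10085814583) = 10085814583/6955581040775607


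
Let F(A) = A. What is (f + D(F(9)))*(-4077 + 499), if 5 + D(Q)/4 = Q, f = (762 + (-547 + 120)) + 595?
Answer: -3384788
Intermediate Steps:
f = 930 (f = (762 - 427) + 595 = 335 + 595 = 930)
D(Q) = -20 + 4*Q
(f + D(F(9)))*(-4077 + 499) = (930 + (-20 + 4*9))*(-4077 + 499) = (930 + (-20 + 36))*(-3578) = (930 + 16)*(-3578) = 946*(-3578) = -3384788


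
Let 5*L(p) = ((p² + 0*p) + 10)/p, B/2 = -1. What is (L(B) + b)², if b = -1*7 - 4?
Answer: 3844/25 ≈ 153.76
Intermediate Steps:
B = -2 (B = 2*(-1) = -2)
b = -11 (b = -7 - 4 = -11)
L(p) = (10 + p²)/(5*p) (L(p) = (((p² + 0*p) + 10)/p)/5 = (((p² + 0) + 10)/p)/5 = ((p² + 10)/p)/5 = ((10 + p²)/p)/5 = (10 + p²)/(5*p))
(L(B) + b)² = ((2/(-2) + (⅕)*(-2)) - 11)² = ((2*(-½) - ⅖) - 11)² = ((-1 - ⅖) - 11)² = (-7/5 - 11)² = (-62/5)² = 3844/25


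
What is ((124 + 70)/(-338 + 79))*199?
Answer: -38606/259 ≈ -149.06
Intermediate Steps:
((124 + 70)/(-338 + 79))*199 = (194/(-259))*199 = (194*(-1/259))*199 = -194/259*199 = -38606/259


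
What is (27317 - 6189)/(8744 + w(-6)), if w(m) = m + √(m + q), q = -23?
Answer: 184616464/76352673 - 21128*I*√29/76352673 ≈ 2.4179 - 0.0014902*I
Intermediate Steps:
w(m) = m + √(-23 + m) (w(m) = m + √(m - 23) = m + √(-23 + m))
(27317 - 6189)/(8744 + w(-6)) = (27317 - 6189)/(8744 + (-6 + √(-23 - 6))) = 21128/(8744 + (-6 + √(-29))) = 21128/(8744 + (-6 + I*√29)) = 21128/(8738 + I*√29)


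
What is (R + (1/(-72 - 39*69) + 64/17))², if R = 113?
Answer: 231134188797604/16952821209 ≈ 13634.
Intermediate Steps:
(R + (1/(-72 - 39*69) + 64/17))² = (113 + (1/(-72 - 39*69) + 64/17))² = (113 + ((1/69)/(-111) + 64*(1/17)))² = (113 + (-1/111*1/69 + 64/17))² = (113 + (-1/7659 + 64/17))² = (113 + 490159/130203)² = (15203098/130203)² = 231134188797604/16952821209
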